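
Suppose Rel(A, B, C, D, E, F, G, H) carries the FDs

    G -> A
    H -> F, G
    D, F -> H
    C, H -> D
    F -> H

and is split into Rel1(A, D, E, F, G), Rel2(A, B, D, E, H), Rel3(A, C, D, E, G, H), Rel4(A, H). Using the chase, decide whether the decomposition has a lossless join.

Chase test. Columns are A, B, C, D, E, F, G, H; row i has aⱼ where attribute j ∈ Reli, else bᵢⱼ.
Initial tableau (one row per fragment):
  row 1: a1 b12 b13 a4 a5 a6 a7 b18
  row 2: a1 a2 b23 a4 a5 b26 b27 a8
  row 3: a1 b32 a3 a4 a5 b36 a7 a8
  row 4: a1 b42 b43 b44 b45 b46 b47 a8
Rows 2 and 3 agree on H; apply H→F, G and equate their F, G entries.
Rows 2 and 4 agree on H; apply H→F, G and equate their F, G entries.
No row becomes fully distinguished — the join is lossy.

No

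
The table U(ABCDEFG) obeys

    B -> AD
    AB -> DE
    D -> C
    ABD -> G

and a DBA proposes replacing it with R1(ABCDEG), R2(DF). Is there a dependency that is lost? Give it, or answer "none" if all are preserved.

none

B → AD lies within R1.
AB → DE lies within R1.
D → C lies within R1.
ABD → G lies within R1.
Every dependency is enforceable on the fragments, so the decomposition is dependency-preserving.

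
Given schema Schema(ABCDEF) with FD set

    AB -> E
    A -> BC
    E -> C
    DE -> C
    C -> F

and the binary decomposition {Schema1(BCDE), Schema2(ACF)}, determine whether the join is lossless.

Common attributes: Schema1 ∩ Schema2 = {C}.
Closure of {C}: C → F applies, adding F. So (C)⁺ = {CF}.
The closure contains neither all of Schema1 = {BCDE} nor all of Schema2 = {ACF}, so the common attributes are not a superkey of either fragment. The join is lossy.

No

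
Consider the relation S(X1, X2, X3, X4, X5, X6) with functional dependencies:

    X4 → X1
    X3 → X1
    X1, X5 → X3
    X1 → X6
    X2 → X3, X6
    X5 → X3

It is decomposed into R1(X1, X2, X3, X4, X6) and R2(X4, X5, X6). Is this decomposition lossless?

Common attributes: R1 ∩ R2 = {X4, X6}.
Closure of {X4, X6}: X4 → X1 applies, adding X1. So (X4, X6)⁺ = {X1, X4, X6}.
The closure contains neither all of R1 = {X1, X2, X3, X4, X6} nor all of R2 = {X4, X5, X6}, so the common attributes are not a superkey of either fragment. The join is lossy.

No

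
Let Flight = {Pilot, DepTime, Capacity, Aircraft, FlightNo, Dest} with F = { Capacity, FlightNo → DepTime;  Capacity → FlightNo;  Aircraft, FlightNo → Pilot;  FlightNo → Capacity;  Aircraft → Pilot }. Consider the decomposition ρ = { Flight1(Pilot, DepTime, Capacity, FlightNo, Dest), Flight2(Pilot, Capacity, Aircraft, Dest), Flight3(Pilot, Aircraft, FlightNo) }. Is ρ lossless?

Chase test. Columns are Pilot, DepTime, Capacity, Aircraft, FlightNo, Dest; row i has aⱼ where attribute j ∈ Flighti, else bᵢⱼ.
Initial tableau (one row per fragment):
  row 1: a1 a2 a3 b14 a5 a6
  row 2: a1 b22 a3 a4 b25 a6
  row 3: a1 b32 b33 a4 a5 b36
Rows 1 and 2 agree on Capacity; apply Capacity→FlightNo and equate their FlightNo entries.
Rows 1 and 3 agree on FlightNo; apply FlightNo→Capacity and equate their Capacity entries.
Rows 1 and 2 agree on Capacity, FlightNo; apply Capacity, FlightNo→DepTime and equate their DepTime entries.
Rows 1 and 3 agree on Capacity, FlightNo; apply Capacity, FlightNo→DepTime and equate their DepTime entries.
Row 2 is now all distinguished symbols — the join is lossless.

Yes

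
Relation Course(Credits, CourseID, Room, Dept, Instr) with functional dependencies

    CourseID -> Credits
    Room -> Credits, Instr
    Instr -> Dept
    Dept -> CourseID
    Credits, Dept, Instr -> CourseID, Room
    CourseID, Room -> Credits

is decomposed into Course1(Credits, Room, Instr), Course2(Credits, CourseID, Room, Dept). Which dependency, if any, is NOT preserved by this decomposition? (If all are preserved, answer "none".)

none

CourseID → Credits lies within Course2.
Room → Credits, Instr lies within Course1.
Instr → Dept: restricted closure across fragments reaches Dept.
Dept → CourseID lies within Course2.
Credits, Dept, Instr → CourseID, Room: restricted closure across fragments reaches CourseID, Room.
CourseID, Room → Credits lies within Course2.
Every dependency is enforceable on the fragments, so the decomposition is dependency-preserving.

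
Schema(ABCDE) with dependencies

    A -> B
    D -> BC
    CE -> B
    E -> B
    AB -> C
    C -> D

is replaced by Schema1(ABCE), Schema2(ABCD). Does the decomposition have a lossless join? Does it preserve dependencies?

lossless and dependency-preserving

Lossless test: (ABC)⁺ = {ABCD}, which contains all of one fragment — lossless.
Dependency preservation: every FD's attributes lie within a single fragment, so each can be enforced locally — preserved.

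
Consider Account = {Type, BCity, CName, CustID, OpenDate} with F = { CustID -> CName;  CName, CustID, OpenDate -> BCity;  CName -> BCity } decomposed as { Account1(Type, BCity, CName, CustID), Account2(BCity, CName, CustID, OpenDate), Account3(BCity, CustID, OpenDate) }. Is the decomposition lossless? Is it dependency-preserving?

Lossless test (chase): Rows 1 and 3 agree on CustID; apply CustID→CName and equate their CName entries. No row becomes fully distinguished — the join is lossy.
Dependency preservation: every FD's attributes lie within a single fragment, so each can be enforced locally — preserved.

lossy but dependency-preserving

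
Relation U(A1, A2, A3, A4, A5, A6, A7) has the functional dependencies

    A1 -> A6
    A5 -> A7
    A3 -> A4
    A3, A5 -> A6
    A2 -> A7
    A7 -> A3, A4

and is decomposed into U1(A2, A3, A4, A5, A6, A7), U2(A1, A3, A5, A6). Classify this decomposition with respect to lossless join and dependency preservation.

lossy but dependency-preserving

Lossless test: (A3, A5, A6)⁺ = {A3, A4, A5, A6, A7}, which is a superkey of neither fragment — lossy.
Dependency preservation: every FD's attributes lie within a single fragment, so each can be enforced locally — preserved.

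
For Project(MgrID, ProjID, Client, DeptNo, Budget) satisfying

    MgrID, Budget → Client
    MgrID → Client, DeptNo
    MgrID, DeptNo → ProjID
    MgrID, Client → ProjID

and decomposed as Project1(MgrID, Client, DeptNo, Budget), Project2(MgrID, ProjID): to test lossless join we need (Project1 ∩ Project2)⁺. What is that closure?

Project1 ∩ Project2 = {MgrID}.
MgrID → Client, DeptNo applies, adding Client, DeptNo
MgrID, DeptNo → ProjID applies, adding ProjID
Closure: {MgrID, ProjID, Client, DeptNo}.

MgrID, ProjID, Client, DeptNo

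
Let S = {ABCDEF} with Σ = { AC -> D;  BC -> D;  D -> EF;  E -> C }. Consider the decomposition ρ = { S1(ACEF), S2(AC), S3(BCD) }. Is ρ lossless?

No

Chase test. Columns are ABCDEF; row i has aⱼ where attribute j ∈ Si, else bᵢⱼ.
Initial tableau (one row per fragment):
  row 1: a1 b12 a3 b14 a5 a6
  row 2: a1 b22 a3 b24 b25 b26
  row 3: b31 a2 a3 a4 b35 b36
Rows 1 and 2 agree on AC; apply AC→D and equate their D entries.
Rows 1 and 2 agree on D; apply D→EF and equate their EF entries.
No row becomes fully distinguished — the join is lossy.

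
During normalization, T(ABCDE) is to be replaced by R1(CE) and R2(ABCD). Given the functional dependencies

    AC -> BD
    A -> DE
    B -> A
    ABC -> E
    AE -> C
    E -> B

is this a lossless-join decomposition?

Common attributes: R1 ∩ R2 = {C}.
No dependency enlarges {C}, so (C)⁺ = {C}.
The closure contains neither all of R1 = {CE} nor all of R2 = {ABCD}, so the common attributes are not a superkey of either fragment. The join is lossy.

No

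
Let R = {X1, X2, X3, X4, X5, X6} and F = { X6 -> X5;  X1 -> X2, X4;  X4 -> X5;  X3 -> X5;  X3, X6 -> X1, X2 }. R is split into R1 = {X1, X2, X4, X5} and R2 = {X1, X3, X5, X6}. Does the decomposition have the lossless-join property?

Common attributes: R1 ∩ R2 = {X1, X5}.
Closure of {X1, X5}: X1 → X2, X4 applies, adding X2, X4. So (X1, X5)⁺ = {X1, X2, X4, X5}.
This closure contains every attribute of R1, so R1 ∩ R2 → R1. The join is lossless.

Yes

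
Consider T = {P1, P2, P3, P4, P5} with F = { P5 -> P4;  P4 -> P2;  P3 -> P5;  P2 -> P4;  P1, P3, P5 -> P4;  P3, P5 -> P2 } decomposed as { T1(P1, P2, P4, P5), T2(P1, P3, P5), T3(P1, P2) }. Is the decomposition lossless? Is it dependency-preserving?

Lossless test (chase): Rows 1 and 2 agree on P5; apply P5→P4 and equate their P4 entries. Rows 1 and 2 agree on P4; apply P4→P2 and equate their P2 entries. Rows 1 and 3 agree on P2; apply P2→P4 and equate their P4 entries. Row 2 is now all distinguished symbols — the join is lossless.
Dependency preservation: P1, P3, P5 → P4; P3, P5 → P2 are not contained in any single fragment, but the restricted closure of each left-hand side across the fragments still reaches the right-hand side; the remaining FDs each lie inside some fragment. All dependencies are preserved.

lossless and dependency-preserving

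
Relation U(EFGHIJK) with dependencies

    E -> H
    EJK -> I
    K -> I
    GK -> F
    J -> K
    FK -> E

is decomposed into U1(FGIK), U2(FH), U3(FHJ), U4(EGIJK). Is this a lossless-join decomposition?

Yes

Chase test. Columns are EFGHIJK; row i has aⱼ where attribute j ∈ Ui, else bᵢⱼ.
Initial tableau (one row per fragment):
  row 1: b11 a2 a3 b14 a5 b16 a7
  row 2: b21 a2 b23 a4 b25 b26 b27
  row 3: b31 a2 b33 a4 b35 a6 b37
  row 4: a1 b42 a3 b44 a5 a6 a7
Rows 1 and 4 agree on GK; apply GK→F and equate their F entries.
Rows 3 and 4 agree on J; apply J→K and equate their K entries.
Rows 1 and 3 agree on FK; apply FK→E and equate their E entries.
Rows 1 and 4 agree on FK; apply FK→E and equate their E entries.
Rows 1 and 3 agree on E; apply E→H and equate their H entries.
Rows 1 and 4 agree on E; apply E→H and equate their H entries.
Rows 3 and 4 agree on EJK; apply EJK→I and equate their I entries.
Row 4 is now all distinguished symbols — the join is lossless.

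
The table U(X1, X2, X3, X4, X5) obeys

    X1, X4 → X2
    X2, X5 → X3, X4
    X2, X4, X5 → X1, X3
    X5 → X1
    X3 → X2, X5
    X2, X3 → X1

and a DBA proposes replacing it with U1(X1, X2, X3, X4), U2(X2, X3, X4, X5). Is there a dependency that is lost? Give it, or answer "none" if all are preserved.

X5 → X1

Check X5 → X1: no single fragment contains all of {X1, X5}, and the restricted closure of {X5} across the fragments never reaches {X1}.
X1, X4 → X2 is preserved.
X2, X5 → X3, X4 is preserved.
X2, X4, X5 → X1, X3 is preserved.
X3 → X2, X5 is preserved.
X2, X3 → X1 is preserved.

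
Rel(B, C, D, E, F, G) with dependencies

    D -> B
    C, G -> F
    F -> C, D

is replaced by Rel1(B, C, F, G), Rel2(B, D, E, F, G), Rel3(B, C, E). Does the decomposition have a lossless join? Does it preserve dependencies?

lossless and dependency-preserving

Lossless test (chase): Rows 1 and 2 agree on F; apply F→C, D and equate their C, D entries. Row 2 is now all distinguished symbols — the join is lossless.
Dependency preservation: F → C, D is not contained in any single fragment, but the restricted closure of its left-hand side across the fragments still reaches the right-hand side; the remaining FDs each lie inside some fragment. All dependencies are preserved.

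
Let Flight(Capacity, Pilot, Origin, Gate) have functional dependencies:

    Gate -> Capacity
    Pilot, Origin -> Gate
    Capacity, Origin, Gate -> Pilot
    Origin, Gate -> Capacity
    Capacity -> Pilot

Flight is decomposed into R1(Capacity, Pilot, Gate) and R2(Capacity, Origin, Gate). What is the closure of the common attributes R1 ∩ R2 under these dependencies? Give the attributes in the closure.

R1 ∩ R2 = {Capacity, Gate}.
Capacity → Pilot applies, adding Pilot
Closure: {Capacity, Pilot, Gate}.

Capacity, Pilot, Gate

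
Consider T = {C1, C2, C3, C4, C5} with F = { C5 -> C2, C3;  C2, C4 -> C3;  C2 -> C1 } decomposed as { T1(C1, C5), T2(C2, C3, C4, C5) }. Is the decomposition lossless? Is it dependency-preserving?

Lossless test: (C5)⁺ = {C1, C2, C3, C5}, which contains all of one fragment — lossless.
Dependency preservation: the restricted closure of {C2} across the fragments never reaches {C1}, so C2 → C1 cannot be enforced without a join — not preserved.

lossless but not dependency-preserving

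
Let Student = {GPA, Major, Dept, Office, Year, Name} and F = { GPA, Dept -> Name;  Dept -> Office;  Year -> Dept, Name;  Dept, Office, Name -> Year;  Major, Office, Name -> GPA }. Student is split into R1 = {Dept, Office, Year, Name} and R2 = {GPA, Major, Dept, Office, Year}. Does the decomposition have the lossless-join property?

Common attributes: R1 ∩ R2 = {Dept, Office, Year}.
Closure of {Dept, Office, Year}: Year → Dept, Name applies, adding Name. So (Dept, Office, Year)⁺ = {Dept, Office, Year, Name}.
This closure contains every attribute of R1, so R1 ∩ R2 → R1. The join is lossless.

Yes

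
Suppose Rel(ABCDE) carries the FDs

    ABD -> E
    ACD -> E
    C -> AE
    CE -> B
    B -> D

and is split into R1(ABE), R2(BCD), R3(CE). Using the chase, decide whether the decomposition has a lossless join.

No

Chase test. Columns are ABCDE; row i has aⱼ where attribute j ∈ Ri, else bᵢⱼ.
Initial tableau (one row per fragment):
  row 1: a1 a2 b13 b14 a5
  row 2: b21 a2 a3 a4 b25
  row 3: b31 b32 a3 b34 a5
Rows 2 and 3 agree on C; apply C→AE and equate their AE entries.
Rows 2 and 3 agree on CE; apply CE→B and equate their B entries.
Rows 1 and 2 agree on B; apply B→D and equate their D entries.
Rows 1 and 3 agree on B; apply B→D and equate their D entries.
No row becomes fully distinguished — the join is lossy.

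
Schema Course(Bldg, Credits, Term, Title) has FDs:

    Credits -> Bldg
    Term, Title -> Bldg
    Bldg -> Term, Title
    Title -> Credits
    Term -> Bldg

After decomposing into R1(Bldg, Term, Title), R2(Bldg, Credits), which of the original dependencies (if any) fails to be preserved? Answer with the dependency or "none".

none

Credits → Bldg lies within R2.
Term, Title → Bldg lies within R1.
Bldg → Term, Title lies within R1.
Title → Credits: restricted closure across fragments reaches Credits.
Term → Bldg lies within R1.
Every dependency is enforceable on the fragments, so the decomposition is dependency-preserving.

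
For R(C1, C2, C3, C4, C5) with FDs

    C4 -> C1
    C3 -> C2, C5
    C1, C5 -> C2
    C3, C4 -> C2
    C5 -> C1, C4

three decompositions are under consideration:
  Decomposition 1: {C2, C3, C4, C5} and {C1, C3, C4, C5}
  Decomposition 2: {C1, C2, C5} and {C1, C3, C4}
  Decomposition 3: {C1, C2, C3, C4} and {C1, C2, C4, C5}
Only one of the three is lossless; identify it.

Decomposition 1

Decomposition 1: common = {C3, C4, C5}, closure = {C1, C2, C3, C4, C5} → lossless.
Decomposition 2: common = {C1}, closure = {C1} → lossy.
Decomposition 3: common = {C1, C2, C4}, closure = {C1, C2, C4} → lossy.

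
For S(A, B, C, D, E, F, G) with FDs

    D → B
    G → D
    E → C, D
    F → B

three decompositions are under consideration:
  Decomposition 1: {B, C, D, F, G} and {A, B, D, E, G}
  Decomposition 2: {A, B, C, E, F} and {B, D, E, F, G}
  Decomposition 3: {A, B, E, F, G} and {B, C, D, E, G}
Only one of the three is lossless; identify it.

Decomposition 1: common = {B, D, G}, closure = {B, D, G} → lossy.
Decomposition 2: common = {B, E, F}, closure = {B, C, D, E, F} → lossy.
Decomposition 3: common = {B, E, G}, closure = {B, C, D, E, G} → lossless.

Decomposition 3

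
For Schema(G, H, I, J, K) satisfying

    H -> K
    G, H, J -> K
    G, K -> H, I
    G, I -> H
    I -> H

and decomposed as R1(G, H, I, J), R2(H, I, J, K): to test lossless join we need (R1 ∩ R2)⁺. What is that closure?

H, I, J, K

R1 ∩ R2 = {H, I, J}.
H → K applies, adding K
Closure: {H, I, J, K}.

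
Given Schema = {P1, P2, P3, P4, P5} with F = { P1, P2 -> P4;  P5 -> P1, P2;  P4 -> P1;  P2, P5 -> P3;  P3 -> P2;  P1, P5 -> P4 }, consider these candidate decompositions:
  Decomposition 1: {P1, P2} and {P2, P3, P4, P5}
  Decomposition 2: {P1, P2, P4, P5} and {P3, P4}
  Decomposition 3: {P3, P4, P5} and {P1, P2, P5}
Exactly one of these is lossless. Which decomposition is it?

Decomposition 3

Decomposition 1: common = {P2}, closure = {P2} → lossy.
Decomposition 2: common = {P4}, closure = {P1, P4} → lossy.
Decomposition 3: common = {P5}, closure = {P1, P2, P3, P4, P5} → lossless.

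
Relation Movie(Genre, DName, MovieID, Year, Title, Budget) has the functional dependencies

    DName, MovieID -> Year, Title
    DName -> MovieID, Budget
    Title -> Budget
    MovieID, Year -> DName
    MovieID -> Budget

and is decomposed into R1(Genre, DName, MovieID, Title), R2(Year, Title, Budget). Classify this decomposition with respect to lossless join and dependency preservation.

Lossless test: (Title)⁺ = {Title, Budget}, which is a superkey of neither fragment — lossy.
Dependency preservation: the restricted closure of {DName, MovieID} across the fragments never reaches {Year, Title}, so DName, MovieID → Year, Title cannot be enforced without a join — not preserved.

lossy and not dependency-preserving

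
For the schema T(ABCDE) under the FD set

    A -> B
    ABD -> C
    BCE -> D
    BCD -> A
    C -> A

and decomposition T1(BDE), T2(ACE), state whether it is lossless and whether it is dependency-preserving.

Lossless test: (E)⁺ = {E}, which is a superkey of neither fragment — lossy.
Dependency preservation: the restricted closure of {A} across the fragments never reaches {B}, so A → B cannot be enforced without a join — not preserved.

lossy and not dependency-preserving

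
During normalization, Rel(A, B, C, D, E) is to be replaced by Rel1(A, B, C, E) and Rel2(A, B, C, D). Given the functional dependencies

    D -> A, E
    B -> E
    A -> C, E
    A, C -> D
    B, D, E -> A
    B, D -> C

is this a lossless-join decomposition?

Common attributes: Rel1 ∩ Rel2 = {A, B, C}.
Closure of {A, B, C}: B → E applies, adding E; A, C → D applies, adding D. So (A, B, C)⁺ = {A, B, C, D, E}.
This closure contains every attribute of Rel1, so Rel1 ∩ Rel2 → Rel1. The join is lossless.

Yes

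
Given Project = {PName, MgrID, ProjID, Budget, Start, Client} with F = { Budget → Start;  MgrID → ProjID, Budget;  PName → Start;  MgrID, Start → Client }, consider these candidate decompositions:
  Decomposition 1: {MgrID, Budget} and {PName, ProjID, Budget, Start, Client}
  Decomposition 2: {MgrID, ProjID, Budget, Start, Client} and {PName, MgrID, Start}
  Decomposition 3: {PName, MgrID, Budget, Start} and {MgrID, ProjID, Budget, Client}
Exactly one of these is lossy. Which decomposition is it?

Decomposition 1

Decomposition 1: common = {Budget}, closure = {Budget, Start} → lossy.
Decomposition 2: common = {MgrID, Start}, closure = {MgrID, ProjID, Budget, Start, Client} → lossless.
Decomposition 3: common = {MgrID, Budget}, closure = {MgrID, ProjID, Budget, Start, Client} → lossless.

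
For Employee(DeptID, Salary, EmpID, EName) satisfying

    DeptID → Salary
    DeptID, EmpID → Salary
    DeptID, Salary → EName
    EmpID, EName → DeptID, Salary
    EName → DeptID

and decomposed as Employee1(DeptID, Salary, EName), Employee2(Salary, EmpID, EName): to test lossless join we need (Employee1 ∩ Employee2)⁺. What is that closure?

Employee1 ∩ Employee2 = {Salary, EName}.
EName → DeptID applies, adding DeptID
Closure: {DeptID, Salary, EName}.

DeptID, Salary, EName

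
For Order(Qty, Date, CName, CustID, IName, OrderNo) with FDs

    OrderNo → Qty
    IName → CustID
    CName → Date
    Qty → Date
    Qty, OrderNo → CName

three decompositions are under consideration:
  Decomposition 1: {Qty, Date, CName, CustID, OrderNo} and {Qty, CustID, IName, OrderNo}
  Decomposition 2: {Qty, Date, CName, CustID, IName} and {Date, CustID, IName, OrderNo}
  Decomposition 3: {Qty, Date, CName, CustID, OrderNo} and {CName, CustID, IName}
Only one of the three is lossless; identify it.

Decomposition 1

Decomposition 1: common = {Qty, CustID, OrderNo}, closure = {Qty, Date, CName, CustID, OrderNo} → lossless.
Decomposition 2: common = {Date, CustID, IName}, closure = {Date, CustID, IName} → lossy.
Decomposition 3: common = {CName, CustID}, closure = {Date, CName, CustID} → lossy.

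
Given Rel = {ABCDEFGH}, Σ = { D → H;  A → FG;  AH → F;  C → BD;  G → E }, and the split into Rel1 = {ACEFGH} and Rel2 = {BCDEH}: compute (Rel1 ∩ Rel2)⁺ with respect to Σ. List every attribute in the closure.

BCDEH

Rel1 ∩ Rel2 = {CEH}.
C → BD applies, adding BD
Closure: {BCDEH}.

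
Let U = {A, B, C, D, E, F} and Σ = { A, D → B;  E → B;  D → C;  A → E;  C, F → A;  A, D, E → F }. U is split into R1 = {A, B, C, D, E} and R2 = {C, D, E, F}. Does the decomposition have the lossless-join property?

No

Common attributes: R1 ∩ R2 = {C, D, E}.
Closure of {C, D, E}: E → B applies, adding B. So (C, D, E)⁺ = {B, C, D, E}.
The closure contains neither all of R1 = {A, B, C, D, E} nor all of R2 = {C, D, E, F}, so the common attributes are not a superkey of either fragment. The join is lossy.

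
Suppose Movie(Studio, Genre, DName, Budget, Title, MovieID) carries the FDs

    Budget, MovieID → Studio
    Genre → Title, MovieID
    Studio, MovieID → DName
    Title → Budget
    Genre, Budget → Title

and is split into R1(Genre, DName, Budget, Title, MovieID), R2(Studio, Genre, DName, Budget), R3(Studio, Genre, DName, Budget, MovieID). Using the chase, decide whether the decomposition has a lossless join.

Yes

Chase test. Columns are Studio, Genre, DName, Budget, Title, MovieID; row i has aⱼ where attribute j ∈ Ri, else bᵢⱼ.
Initial tableau (one row per fragment):
  row 1: b11 a2 a3 a4 a5 a6
  row 2: a1 a2 a3 a4 b25 b26
  row 3: a1 a2 a3 a4 b35 a6
Rows 1 and 3 agree on Budget, MovieID; apply Budget, MovieID→Studio and equate their Studio entries.
Rows 1 and 2 agree on Genre; apply Genre→Title, MovieID and equate their Title, MovieID entries.
Rows 1 and 3 agree on Genre; apply Genre→Title, MovieID and equate their Title, MovieID entries.
Row 1 is now all distinguished symbols — the join is lossless.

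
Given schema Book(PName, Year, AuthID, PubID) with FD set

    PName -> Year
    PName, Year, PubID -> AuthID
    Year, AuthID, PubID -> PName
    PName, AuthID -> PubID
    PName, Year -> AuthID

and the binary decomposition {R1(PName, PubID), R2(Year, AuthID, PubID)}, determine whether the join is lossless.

Common attributes: R1 ∩ R2 = {PubID}.
No dependency enlarges {PubID}, so (PubID)⁺ = {PubID}.
The closure contains neither all of R1 = {PName, PubID} nor all of R2 = {Year, AuthID, PubID}, so the common attributes are not a superkey of either fragment. The join is lossy.

No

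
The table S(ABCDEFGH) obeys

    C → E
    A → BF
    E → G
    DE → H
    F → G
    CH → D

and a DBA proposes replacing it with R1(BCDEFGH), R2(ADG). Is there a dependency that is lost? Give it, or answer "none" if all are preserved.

A → BF

Check A → BF: no single fragment contains all of {ABF}, and the restricted closure of {A} across the fragments never reaches {BF}.
C → E is preserved.
E → G is preserved.
DE → H is preserved.
F → G is preserved.
CH → D is preserved.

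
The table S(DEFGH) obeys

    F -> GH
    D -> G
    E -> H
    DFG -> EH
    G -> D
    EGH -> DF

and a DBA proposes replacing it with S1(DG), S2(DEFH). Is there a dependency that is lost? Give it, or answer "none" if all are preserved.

none

F → GH: restricted closure across fragments reaches GH.
D → G lies within S1.
E → H lies within S2.
DFG → EH: restricted closure across fragments reaches EH.
G → D lies within S1.
EGH → DF: restricted closure across fragments reaches DF.
Every dependency is enforceable on the fragments, so the decomposition is dependency-preserving.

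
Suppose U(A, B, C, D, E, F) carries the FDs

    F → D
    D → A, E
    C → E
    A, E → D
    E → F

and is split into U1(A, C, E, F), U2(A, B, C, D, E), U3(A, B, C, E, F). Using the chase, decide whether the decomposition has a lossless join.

Chase test. Columns are A, B, C, D, E, F; row i has aⱼ where attribute j ∈ Ui, else bᵢⱼ.
Initial tableau (one row per fragment):
  row 1: a1 b12 a3 b14 a5 a6
  row 2: a1 a2 a3 a4 a5 b26
  row 3: a1 a2 a3 b34 a5 a6
Rows 1 and 3 agree on F; apply F→D and equate their D entries.
Rows 1 and 2 agree on A, E; apply A, E→D and equate their D entries.
Rows 1 and 2 agree on E; apply E→F and equate their F entries.
Row 2 is now all distinguished symbols — the join is lossless.

Yes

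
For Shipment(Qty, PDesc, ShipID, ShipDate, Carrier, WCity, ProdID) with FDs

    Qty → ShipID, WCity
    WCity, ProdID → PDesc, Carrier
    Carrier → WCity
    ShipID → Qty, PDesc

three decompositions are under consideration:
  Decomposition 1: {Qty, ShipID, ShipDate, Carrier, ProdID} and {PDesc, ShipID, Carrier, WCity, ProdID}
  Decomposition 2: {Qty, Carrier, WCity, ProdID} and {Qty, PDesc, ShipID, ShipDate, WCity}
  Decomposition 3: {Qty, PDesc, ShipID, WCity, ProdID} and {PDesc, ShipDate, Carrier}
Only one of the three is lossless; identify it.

Decomposition 1

Decomposition 1: common = {ShipID, Carrier, ProdID}, closure = {Qty, PDesc, ShipID, Carrier, WCity, ProdID} → lossless.
Decomposition 2: common = {Qty, WCity}, closure = {Qty, PDesc, ShipID, WCity} → lossy.
Decomposition 3: common = {PDesc}, closure = {PDesc} → lossy.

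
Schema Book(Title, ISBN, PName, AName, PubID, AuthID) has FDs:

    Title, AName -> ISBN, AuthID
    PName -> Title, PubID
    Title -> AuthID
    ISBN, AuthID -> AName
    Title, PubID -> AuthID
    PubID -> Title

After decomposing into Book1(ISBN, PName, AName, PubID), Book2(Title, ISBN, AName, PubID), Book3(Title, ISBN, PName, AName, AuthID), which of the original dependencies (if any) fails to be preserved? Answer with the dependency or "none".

none

Title, AName → ISBN, AuthID lies within Book3.
PName → Title, PubID: restricted closure across fragments reaches Title, PubID.
Title → AuthID lies within Book3.
ISBN, AuthID → AName lies within Book3.
Title, PubID → AuthID: restricted closure across fragments reaches AuthID.
PubID → Title lies within Book2.
Every dependency is enforceable on the fragments, so the decomposition is dependency-preserving.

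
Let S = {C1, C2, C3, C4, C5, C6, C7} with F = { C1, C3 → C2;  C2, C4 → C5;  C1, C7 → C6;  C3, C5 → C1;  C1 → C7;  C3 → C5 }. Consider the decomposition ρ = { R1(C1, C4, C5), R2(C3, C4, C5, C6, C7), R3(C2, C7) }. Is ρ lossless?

Chase test. Columns are C1, C2, C3, C4, C5, C6, C7; row i has aⱼ where attribute j ∈ Ri, else bᵢⱼ.
Initial tableau (one row per fragment):
  row 1: a1 b12 b13 a4 a5 b16 b17
  row 2: b21 b22 a3 a4 a5 a6 a7
  row 3: b31 a2 b33 b34 b35 b36 a7
No row becomes fully distinguished — the join is lossy.

No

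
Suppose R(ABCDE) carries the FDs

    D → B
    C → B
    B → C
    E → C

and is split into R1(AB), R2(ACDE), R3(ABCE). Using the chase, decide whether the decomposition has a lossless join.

Chase test. Columns are ABCDE; row i has aⱼ where attribute j ∈ Ri, else bᵢⱼ.
Initial tableau (one row per fragment):
  row 1: a1 a2 b13 b14 b15
  row 2: a1 b22 a3 a4 a5
  row 3: a1 a2 a3 b34 a5
Rows 2 and 3 agree on C; apply C→B and equate their B entries.
Rows 1 and 2 agree on B; apply B→C and equate their C entries.
Row 2 is now all distinguished symbols — the join is lossless.

Yes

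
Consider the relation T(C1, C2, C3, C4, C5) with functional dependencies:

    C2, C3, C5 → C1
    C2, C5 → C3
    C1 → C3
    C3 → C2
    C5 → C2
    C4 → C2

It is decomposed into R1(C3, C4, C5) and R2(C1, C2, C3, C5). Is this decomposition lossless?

Common attributes: R1 ∩ R2 = {C3, C5}.
Closure of {C3, C5}: C3 → C2 applies, adding C2; C2, C3, C5 → C1 applies, adding C1. So (C3, C5)⁺ = {C1, C2, C3, C5}.
This closure contains every attribute of R2, so R1 ∩ R2 → R2. The join is lossless.

Yes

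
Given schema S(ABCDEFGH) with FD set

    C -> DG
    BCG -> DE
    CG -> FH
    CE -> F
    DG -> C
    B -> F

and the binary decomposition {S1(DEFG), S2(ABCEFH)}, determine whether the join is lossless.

Common attributes: S1 ∩ S2 = {EF}.
No dependency enlarges {EF}, so (EF)⁺ = {EF}.
The closure contains neither all of S1 = {DEFG} nor all of S2 = {ABCEFH}, so the common attributes are not a superkey of either fragment. The join is lossy.

No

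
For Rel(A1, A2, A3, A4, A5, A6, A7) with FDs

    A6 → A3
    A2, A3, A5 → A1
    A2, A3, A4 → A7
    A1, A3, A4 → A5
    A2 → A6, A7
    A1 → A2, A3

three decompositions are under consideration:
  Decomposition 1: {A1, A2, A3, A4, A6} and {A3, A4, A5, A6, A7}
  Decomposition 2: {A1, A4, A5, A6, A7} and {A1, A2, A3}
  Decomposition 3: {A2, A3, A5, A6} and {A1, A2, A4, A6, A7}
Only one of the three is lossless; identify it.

Decomposition 2

Decomposition 1: common = {A3, A4, A6}, closure = {A3, A4, A6} → lossy.
Decomposition 2: common = {A1}, closure = {A1, A2, A3, A6, A7} → lossless.
Decomposition 3: common = {A2, A6}, closure = {A2, A3, A6, A7} → lossy.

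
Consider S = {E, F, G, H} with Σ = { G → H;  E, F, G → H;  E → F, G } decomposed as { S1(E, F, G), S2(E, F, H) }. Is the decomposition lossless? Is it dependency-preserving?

Lossless test: (E, F)⁺ = {E, F, G, H}, which contains all of one fragment — lossless.
Dependency preservation: the restricted closure of {G} across the fragments never reaches {H}, so G → H cannot be enforced without a join — not preserved.

lossless but not dependency-preserving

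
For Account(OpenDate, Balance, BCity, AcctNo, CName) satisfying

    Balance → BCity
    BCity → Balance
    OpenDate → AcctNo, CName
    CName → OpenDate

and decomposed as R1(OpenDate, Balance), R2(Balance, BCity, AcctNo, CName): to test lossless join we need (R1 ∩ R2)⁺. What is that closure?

Balance, BCity

R1 ∩ R2 = {Balance}.
Balance → BCity applies, adding BCity
Closure: {Balance, BCity}.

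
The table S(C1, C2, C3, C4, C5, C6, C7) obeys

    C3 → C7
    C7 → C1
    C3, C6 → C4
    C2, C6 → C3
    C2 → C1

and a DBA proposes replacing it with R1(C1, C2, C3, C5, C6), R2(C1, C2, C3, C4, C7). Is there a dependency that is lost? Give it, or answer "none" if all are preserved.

C3, C6 → C4

Check C3, C6 → C4: no single fragment contains all of {C3, C4, C6}, and the restricted closure of {C3, C6} across the fragments never reaches {C4}.
C3 → C7 is preserved.
C7 → C1 is preserved.
C2, C6 → C3 is preserved.
C2 → C1 is preserved.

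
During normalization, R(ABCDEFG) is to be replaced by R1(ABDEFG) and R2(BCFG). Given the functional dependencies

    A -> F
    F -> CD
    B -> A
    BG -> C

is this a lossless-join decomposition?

Common attributes: R1 ∩ R2 = {BFG}.
Closure of {BFG}: F → CD applies, adding CD; B → A applies, adding A. So (BFG)⁺ = {ABCDFG}.
This closure contains every attribute of R2, so R1 ∩ R2 → R2. The join is lossless.

Yes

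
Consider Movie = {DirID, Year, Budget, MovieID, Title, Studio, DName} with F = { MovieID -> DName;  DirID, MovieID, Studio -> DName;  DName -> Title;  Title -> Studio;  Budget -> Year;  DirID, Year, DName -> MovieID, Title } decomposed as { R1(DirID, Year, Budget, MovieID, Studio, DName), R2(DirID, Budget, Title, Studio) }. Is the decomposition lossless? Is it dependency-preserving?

Lossless test: (DirID, Budget, Studio)⁺ = {DirID, Year, Budget, Studio}, which is a superkey of neither fragment — lossy.
Dependency preservation: the restricted closure of {DName} across the fragments never reaches {Title}, so DName → Title cannot be enforced without a join — not preserved.

lossy and not dependency-preserving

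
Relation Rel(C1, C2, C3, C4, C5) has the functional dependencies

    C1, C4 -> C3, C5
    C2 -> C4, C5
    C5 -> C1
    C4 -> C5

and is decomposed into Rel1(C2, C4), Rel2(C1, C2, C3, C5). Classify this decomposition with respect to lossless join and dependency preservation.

lossless but not dependency-preserving

Lossless test: (C2)⁺ = {C1, C2, C3, C4, C5}, which contains all of one fragment — lossless.
Dependency preservation: the restricted closure of {C1, C4} across the fragments never reaches {C3, C5}, so C1, C4 → C3, C5 cannot be enforced without a join — not preserved.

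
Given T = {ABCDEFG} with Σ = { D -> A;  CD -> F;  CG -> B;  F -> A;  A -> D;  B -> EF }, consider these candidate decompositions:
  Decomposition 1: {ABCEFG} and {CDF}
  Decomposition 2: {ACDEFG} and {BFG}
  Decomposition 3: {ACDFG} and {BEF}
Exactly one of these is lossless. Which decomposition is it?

Decomposition 1

Decomposition 1: common = {CF}, closure = {ACDF} → lossless.
Decomposition 2: common = {FG}, closure = {ADFG} → lossy.
Decomposition 3: common = {F}, closure = {ADF} → lossy.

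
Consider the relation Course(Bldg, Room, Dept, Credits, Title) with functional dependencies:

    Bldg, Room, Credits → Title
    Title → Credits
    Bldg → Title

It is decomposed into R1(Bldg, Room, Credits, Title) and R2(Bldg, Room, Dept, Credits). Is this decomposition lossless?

Yes

Common attributes: R1 ∩ R2 = {Bldg, Room, Credits}.
Closure of {Bldg, Room, Credits}: Bldg, Room, Credits → Title applies, adding Title. So (Bldg, Room, Credits)⁺ = {Bldg, Room, Credits, Title}.
This closure contains every attribute of R1, so R1 ∩ R2 → R1. The join is lossless.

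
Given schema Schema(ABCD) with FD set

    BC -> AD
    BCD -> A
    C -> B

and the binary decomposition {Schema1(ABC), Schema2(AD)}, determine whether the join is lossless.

Common attributes: Schema1 ∩ Schema2 = {A}.
No dependency enlarges {A}, so (A)⁺ = {A}.
The closure contains neither all of Schema1 = {ABC} nor all of Schema2 = {AD}, so the common attributes are not a superkey of either fragment. The join is lossy.

No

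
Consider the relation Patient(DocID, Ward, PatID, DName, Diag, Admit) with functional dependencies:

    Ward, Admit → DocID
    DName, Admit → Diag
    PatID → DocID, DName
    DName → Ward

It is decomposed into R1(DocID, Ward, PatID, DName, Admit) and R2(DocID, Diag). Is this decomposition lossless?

No

Common attributes: R1 ∩ R2 = {DocID}.
No dependency enlarges {DocID}, so (DocID)⁺ = {DocID}.
The closure contains neither all of R1 = {DocID, Ward, PatID, DName, Admit} nor all of R2 = {DocID, Diag}, so the common attributes are not a superkey of either fragment. The join is lossy.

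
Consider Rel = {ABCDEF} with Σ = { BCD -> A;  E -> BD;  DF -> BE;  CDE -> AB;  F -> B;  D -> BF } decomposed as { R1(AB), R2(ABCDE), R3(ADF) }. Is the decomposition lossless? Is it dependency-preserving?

lossless but not dependency-preserving

Lossless test (chase): Rows 2 and 3 agree on D; apply D→BF and equate their BF entries. Rows 2 and 3 agree on DF; apply DF→BE and equate their BE entries. Row 2 is now all distinguished symbols — the join is lossless.
Dependency preservation: the restricted closure of {F} across the fragments never reaches {B}, so F → B cannot be enforced without a join — not preserved.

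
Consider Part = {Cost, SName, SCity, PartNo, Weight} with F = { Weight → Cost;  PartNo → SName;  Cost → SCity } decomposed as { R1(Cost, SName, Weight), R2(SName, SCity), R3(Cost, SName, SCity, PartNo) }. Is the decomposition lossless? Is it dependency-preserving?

lossy but dependency-preserving

Lossless test (chase): Rows 1 and 3 agree on Cost; apply Cost→SCity and equate their SCity entries. No row becomes fully distinguished — the join is lossy.
Dependency preservation: every FD's attributes lie within a single fragment, so each can be enforced locally — preserved.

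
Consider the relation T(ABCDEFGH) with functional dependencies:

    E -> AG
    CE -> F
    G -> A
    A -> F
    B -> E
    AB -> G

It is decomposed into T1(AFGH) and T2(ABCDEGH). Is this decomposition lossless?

Yes

Common attributes: T1 ∩ T2 = {AGH}.
Closure of {AGH}: A → F applies, adding F. So (AGH)⁺ = {AFGH}.
This closure contains every attribute of T1, so T1 ∩ T2 → T1. The join is lossless.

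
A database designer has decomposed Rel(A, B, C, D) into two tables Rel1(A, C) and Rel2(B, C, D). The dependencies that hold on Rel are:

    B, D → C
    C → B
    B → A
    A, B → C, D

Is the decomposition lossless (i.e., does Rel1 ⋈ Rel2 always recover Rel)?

Common attributes: Rel1 ∩ Rel2 = {C}.
Closure of {C}: C → B applies, adding B; B → A applies, adding A; A, B → C, D applies, adding D. So (C)⁺ = {A, B, C, D}.
This closure contains every attribute of Rel1, so Rel1 ∩ Rel2 → Rel1. The join is lossless.

Yes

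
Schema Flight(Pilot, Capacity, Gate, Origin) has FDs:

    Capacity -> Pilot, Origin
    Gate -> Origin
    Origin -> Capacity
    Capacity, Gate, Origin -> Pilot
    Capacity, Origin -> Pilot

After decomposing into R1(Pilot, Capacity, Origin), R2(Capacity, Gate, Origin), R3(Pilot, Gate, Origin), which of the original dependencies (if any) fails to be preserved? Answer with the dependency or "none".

Capacity → Pilot, Origin lies within R1.
Gate → Origin lies within R2.
Origin → Capacity lies within R1.
Capacity, Gate, Origin → Pilot: restricted closure across fragments reaches Pilot.
Capacity, Origin → Pilot lies within R1.
Every dependency is enforceable on the fragments, so the decomposition is dependency-preserving.

none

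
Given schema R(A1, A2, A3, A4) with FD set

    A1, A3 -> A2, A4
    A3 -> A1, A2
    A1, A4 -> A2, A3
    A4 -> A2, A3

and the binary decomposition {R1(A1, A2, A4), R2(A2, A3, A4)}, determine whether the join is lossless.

Yes

Common attributes: R1 ∩ R2 = {A2, A4}.
Closure of {A2, A4}: A4 → A2, A3 applies, adding A3; A3 → A1, A2 applies, adding A1. So (A2, A4)⁺ = {A1, A2, A3, A4}.
This closure contains every attribute of R1, so R1 ∩ R2 → R1. The join is lossless.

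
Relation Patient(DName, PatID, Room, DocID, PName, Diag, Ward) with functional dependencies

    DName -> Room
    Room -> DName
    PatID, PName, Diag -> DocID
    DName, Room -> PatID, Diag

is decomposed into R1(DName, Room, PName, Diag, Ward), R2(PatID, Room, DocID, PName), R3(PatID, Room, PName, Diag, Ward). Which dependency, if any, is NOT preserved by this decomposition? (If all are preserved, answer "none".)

Check PatID, PName, Diag → DocID: no single fragment contains all of {PatID, DocID, PName, Diag}, and the restricted closure of {PatID, PName, Diag} across the fragments never reaches {DocID}.
DName → Room is preserved.
Room → DName is preserved.
DName, Room → PatID, Diag is preserved.

PatID, PName, Diag -> DocID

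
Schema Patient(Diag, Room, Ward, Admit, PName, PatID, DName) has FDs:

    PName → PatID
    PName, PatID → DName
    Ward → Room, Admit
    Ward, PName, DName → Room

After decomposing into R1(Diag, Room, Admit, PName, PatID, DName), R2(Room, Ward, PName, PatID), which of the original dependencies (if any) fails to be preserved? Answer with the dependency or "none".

Ward → Room, Admit

Check Ward → Room, Admit: no single fragment contains all of {Room, Ward, Admit}, and the restricted closure of {Ward} across the fragments never reaches {Room, Admit}.
PName → PatID is preserved.
PName, PatID → DName is preserved.
Ward, PName, DName → Room is preserved.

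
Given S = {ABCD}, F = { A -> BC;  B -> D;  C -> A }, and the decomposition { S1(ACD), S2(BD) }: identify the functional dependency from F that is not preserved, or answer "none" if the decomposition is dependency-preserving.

A -> BC

Check A → BC: no single fragment contains all of {ABC}, and the restricted closure of {A} across the fragments never reaches {BC}.
B → D is preserved.
C → A is preserved.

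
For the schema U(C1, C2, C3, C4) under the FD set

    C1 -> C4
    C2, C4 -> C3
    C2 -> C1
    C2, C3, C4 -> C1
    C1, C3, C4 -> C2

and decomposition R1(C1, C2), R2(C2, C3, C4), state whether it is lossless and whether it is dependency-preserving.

lossless but not dependency-preserving

Lossless test: (C2)⁺ = {C1, C2, C3, C4}, which contains all of one fragment — lossless.
Dependency preservation: the restricted closure of {C1} across the fragments never reaches {C4}, so C1 → C4 cannot be enforced without a join — not preserved.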